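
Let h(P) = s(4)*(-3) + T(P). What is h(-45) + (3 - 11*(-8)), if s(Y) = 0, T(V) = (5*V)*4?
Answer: -809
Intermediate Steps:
T(V) = 20*V
h(P) = 20*P (h(P) = 0*(-3) + 20*P = 0 + 20*P = 20*P)
h(-45) + (3 - 11*(-8)) = 20*(-45) + (3 - 11*(-8)) = -900 + (3 + 88) = -900 + 91 = -809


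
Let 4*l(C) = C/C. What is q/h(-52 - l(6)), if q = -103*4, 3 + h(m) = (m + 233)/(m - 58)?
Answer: 30282/341 ≈ 88.803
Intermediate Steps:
l(C) = ¼ (l(C) = (C/C)/4 = (¼)*1 = ¼)
h(m) = -3 + (233 + m)/(-58 + m) (h(m) = -3 + (m + 233)/(m - 58) = -3 + (233 + m)/(-58 + m))
q = -412
q/h(-52 - l(6)) = -412*(-58 + (-52 - 1*¼))/(407 - 2*(-52 - 1*¼)) = -412*(-58 + (-52 - ¼))/(407 - 2*(-52 - ¼)) = -412*(-58 - 209/4)/(407 - 2*(-209/4)) = -412*(-441/(4*(407 + 209/2))) = -412/((-4/441*1023/2)) = -412/(-682/147) = -412*(-147/682) = 30282/341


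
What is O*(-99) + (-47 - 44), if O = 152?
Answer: -15139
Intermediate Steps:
O*(-99) + (-47 - 44) = 152*(-99) + (-47 - 44) = -15048 - 91 = -15139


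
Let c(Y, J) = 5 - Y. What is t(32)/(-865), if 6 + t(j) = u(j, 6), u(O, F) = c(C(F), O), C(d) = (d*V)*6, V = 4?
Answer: 29/173 ≈ 0.16763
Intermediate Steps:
C(d) = 24*d (C(d) = (d*4)*6 = (4*d)*6 = 24*d)
u(O, F) = 5 - 24*F
t(j) = -145 (t(j) = -6 + (5 - 24*6) = -6 + (5 - 144) = -6 - 139 = -145)
t(32)/(-865) = -145/(-865) = -145*(-1/865) = 29/173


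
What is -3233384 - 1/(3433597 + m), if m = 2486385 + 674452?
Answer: -21322337384657/6594434 ≈ -3.2334e+6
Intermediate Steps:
m = 3160837
-3233384 - 1/(3433597 + m) = -3233384 - 1/(3433597 + 3160837) = -3233384 - 1/6594434 = -21322337384657/6594434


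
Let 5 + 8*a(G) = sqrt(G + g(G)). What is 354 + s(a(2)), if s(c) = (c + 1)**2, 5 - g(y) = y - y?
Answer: 1417/4 + 3*sqrt(7)/32 ≈ 354.50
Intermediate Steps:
g(y) = 5 (g(y) = 5 - (y - y) = 5 - 1*0 = 5 + 0 = 5)
a(G) = -5/8 + sqrt(5 + G)/8 (a(G) = -5/8 + sqrt(G + 5)/8 = -5/8 + sqrt(5 + G)/8)
s(c) = (1 + c)**2
354 + s(a(2)) = 354 + (1 + (-5/8 + sqrt(5 + 2)/8))**2 = 354 + (1 + (-5/8 + sqrt(7)/8))**2 = 354 + (3/8 + sqrt(7)/8)**2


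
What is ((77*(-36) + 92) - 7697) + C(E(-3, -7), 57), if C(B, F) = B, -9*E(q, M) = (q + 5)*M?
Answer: -93379/9 ≈ -10375.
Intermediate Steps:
E(q, M) = -M*(5 + q)/9 (E(q, M) = -(q + 5)*M/9 = -(5 + q)*M/9 = -M*(5 + q)/9)
((77*(-36) + 92) - 7697) + C(E(-3, -7), 57) = ((77*(-36) + 92) - 7697) - ⅑*(-7)*(5 - 3) = ((-2772 + 92) - 7697) - ⅑*(-7)*2 = (-2680 - 7697) + 14/9 = -10377 + 14/9 = -93379/9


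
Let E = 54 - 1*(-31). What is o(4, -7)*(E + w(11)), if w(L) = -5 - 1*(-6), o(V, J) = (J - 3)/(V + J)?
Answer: 860/3 ≈ 286.67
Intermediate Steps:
o(V, J) = (-3 + J)/(J + V)
E = 85 (E = 54 + 31 = 85)
w(L) = 1 (w(L) = -5 + 6 = 1)
o(4, -7)*(E + w(11)) = ((-3 - 7)/(-7 + 4))*(85 + 1) = (-10/(-3))*86 = -⅓*(-10)*86 = (10/3)*86 = 860/3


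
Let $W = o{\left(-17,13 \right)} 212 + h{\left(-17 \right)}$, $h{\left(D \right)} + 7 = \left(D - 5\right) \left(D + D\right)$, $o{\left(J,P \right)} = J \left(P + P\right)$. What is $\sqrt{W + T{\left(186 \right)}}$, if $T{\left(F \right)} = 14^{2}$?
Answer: $i \sqrt{92767} \approx 304.58 i$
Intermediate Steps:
$T{\left(F \right)} = 196$
$o{\left(J,P \right)} = 2 J P$ ($o{\left(J,P \right)} = J 2 P = 2 J P$)
$h{\left(D \right)} = -7 + 2 D \left(-5 + D\right)$ ($h{\left(D \right)} = -7 + \left(D - 5\right) \left(D + D\right) = -7 + \left(-5 + D\right) 2 D = -7 + 2 D \left(-5 + D\right)$)
$W = -92963$ ($W = 2 \left(-17\right) 13 \cdot 212 - \left(-163 - 578\right) = \left(-442\right) 212 + \left(-7 + 170 + 2 \cdot 289\right) = -93704 + \left(-7 + 170 + 578\right) = -93704 + 741 = -92963$)
$\sqrt{W + T{\left(186 \right)}} = \sqrt{-92963 + 196} = \sqrt{-92767} = i \sqrt{92767}$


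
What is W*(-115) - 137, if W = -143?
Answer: 16308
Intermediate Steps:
W*(-115) - 137 = -143*(-115) - 137 = 16445 - 137 = 16308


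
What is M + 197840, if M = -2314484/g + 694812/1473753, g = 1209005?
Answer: 117501248251863736/593924915255 ≈ 1.9784e+5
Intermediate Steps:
M = -856982185464/593924915255 (M = -2314484/1209005 + 694812/1473753 = -2314484*1/1209005 + 694812*(1/1473753) = -2314484/1209005 + 231604/491251 = -856982185464/593924915255 ≈ -1.4429)
M + 197840 = -856982185464/593924915255 + 197840 = 117501248251863736/593924915255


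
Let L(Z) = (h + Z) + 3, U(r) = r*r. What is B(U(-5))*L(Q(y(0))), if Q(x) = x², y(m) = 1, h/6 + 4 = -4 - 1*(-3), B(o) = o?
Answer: -650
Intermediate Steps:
U(r) = r²
h = -30 (h = -24 + 6*(-4 - 1*(-3)) = -24 + 6*(-4 + 3) = -24 + 6*(-1) = -24 - 6 = -30)
L(Z) = -27 + Z (L(Z) = (-30 + Z) + 3 = -27 + Z)
B(U(-5))*L(Q(y(0))) = (-5)²*(-27 + 1²) = 25*(-27 + 1) = 25*(-26) = -650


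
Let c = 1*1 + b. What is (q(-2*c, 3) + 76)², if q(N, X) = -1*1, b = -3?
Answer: 5625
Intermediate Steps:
c = -2 (c = 1*1 - 3 = 1 - 3 = -2)
q(N, X) = -1
(q(-2*c, 3) + 76)² = (-1 + 76)² = 75² = 5625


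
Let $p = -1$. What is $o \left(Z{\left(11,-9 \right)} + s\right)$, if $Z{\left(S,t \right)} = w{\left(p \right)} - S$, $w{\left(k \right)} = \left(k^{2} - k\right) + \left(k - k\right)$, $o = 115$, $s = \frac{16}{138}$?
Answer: $- \frac{3065}{3} \approx -1021.7$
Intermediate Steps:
$s = \frac{8}{69}$ ($s = 16 \cdot \frac{1}{138} = \frac{8}{69} \approx 0.11594$)
$w{\left(k \right)} = k^{2} - k$ ($w{\left(k \right)} = \left(k^{2} - k\right) + 0 = k^{2} - k$)
$Z{\left(S,t \right)} = 2 - S$ ($Z{\left(S,t \right)} = - (-1 - 1) - S = \left(-1\right) \left(-2\right) - S = 2 - S$)
$o \left(Z{\left(11,-9 \right)} + s\right) = 115 \left(\left(2 - 11\right) + \frac{8}{69}\right) = 115 \left(-9 + \frac{8}{69}\right) = 115 \left(- \frac{613}{69}\right) = - \frac{3065}{3}$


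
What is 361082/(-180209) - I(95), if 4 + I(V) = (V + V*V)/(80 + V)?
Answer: -316109826/6307315 ≈ -50.118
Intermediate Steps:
I(V) = -4 + (V + V²)/(80 + V) (I(V) = -4 + (V + V*V)/(80 + V) = -4 + (V + V²)/(80 + V))
361082/(-180209) - I(95) = 361082/(-180209) - (-320 + 95² - 3*95)/(80 + 95) = 361082*(-1/180209) - (-320 + 9025 - 285)/175 = -361082/180209 - 8420/175 = -361082/180209 - 1*1684/35 = -361082/180209 - 1684/35 = -316109826/6307315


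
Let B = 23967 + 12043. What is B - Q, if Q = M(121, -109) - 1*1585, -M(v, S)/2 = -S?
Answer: 37813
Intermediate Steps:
M(v, S) = 2*S (M(v, S) = -(-2)*S = 2*S)
B = 36010
Q = -1803 (Q = 2*(-109) - 1*1585 = -218 - 1585 = -1803)
B - Q = 36010 - 1*(-1803) = 36010 + 1803 = 37813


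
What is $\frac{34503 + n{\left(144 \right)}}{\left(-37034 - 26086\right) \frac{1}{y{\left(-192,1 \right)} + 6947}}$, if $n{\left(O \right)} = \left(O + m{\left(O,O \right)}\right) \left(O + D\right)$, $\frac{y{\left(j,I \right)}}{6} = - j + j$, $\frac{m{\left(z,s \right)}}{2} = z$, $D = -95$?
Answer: $- \frac{128915479}{21040} \approx -6127.2$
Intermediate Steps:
$m{\left(z,s \right)} = 2 z$
$y{\left(j,I \right)} = 0$ ($y{\left(j,I \right)} = 6 \left(- j + j\right) = 6 \cdot 0 = 0$)
$n{\left(O \right)} = 3 O \left(-95 + O\right)$ ($n{\left(O \right)} = \left(O + 2 O\right) \left(O - 95\right) = 3 O \left(-95 + O\right)$)
$\frac{34503 + n{\left(144 \right)}}{\left(-37034 - 26086\right) \frac{1}{y{\left(-192,1 \right)} + 6947}} = \frac{34503 + 3 \cdot 144 \left(-95 + 144\right)}{\left(-37034 - 26086\right) \frac{1}{0 + 6947}} = \frac{34503 + 3 \cdot 144 \cdot 49}{\left(-63120\right) \frac{1}{6947}} = \frac{34503 + 21168}{\left(-63120\right) \frac{1}{6947}} = \frac{55671}{- \frac{63120}{6947}} = 55671 \left(- \frac{6947}{63120}\right) = - \frac{128915479}{21040}$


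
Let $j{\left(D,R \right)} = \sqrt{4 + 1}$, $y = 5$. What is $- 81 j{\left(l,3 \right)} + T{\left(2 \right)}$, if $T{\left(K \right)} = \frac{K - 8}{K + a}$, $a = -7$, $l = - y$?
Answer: $\frac{6}{5} - 81 \sqrt{5} \approx -179.92$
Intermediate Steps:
$l = -5$ ($l = \left(-1\right) 5 = -5$)
$j{\left(D,R \right)} = \sqrt{5}$
$T{\left(K \right)} = \frac{-8 + K}{-7 + K}$ ($T{\left(K \right)} = \frac{K - 8}{K - 7} = \frac{-8 + K}{-7 + K}$)
$- 81 j{\left(l,3 \right)} + T{\left(2 \right)} = - 81 \sqrt{5} + \frac{-8 + 2}{-7 + 2} = - 81 \sqrt{5} + \frac{1}{-5} \left(-6\right) = - 81 \sqrt{5} - - \frac{6}{5} = - 81 \sqrt{5} + \frac{6}{5} = \frac{6}{5} - 81 \sqrt{5}$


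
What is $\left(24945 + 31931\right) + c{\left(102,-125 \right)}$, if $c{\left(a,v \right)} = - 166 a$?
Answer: $39944$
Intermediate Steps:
$\left(24945 + 31931\right) + c{\left(102,-125 \right)} = \left(24945 + 31931\right) - 16932 = 56876 - 16932 = 39944$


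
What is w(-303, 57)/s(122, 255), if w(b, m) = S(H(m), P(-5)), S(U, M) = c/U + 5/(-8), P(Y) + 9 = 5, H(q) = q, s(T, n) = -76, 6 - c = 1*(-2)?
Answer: 221/34656 ≈ 0.0063770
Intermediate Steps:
c = 8 (c = 6 - (-2) = 6 - 1*(-2) = 6 + 2 = 8)
P(Y) = -4 (P(Y) = -9 + 5 = -4)
S(U, M) = -5/8 + 8/U (S(U, M) = 8/U + 5/(-8) = 8/U + 5*(-1/8) = 8/U - 5/8 = -5/8 + 8/U)
w(b, m) = -5/8 + 8/m
w(-303, 57)/s(122, 255) = (-5/8 + 8/57)/(-76) = (-5/8 + 8*(1/57))*(-1/76) = (-5/8 + 8/57)*(-1/76) = -221/456*(-1/76) = 221/34656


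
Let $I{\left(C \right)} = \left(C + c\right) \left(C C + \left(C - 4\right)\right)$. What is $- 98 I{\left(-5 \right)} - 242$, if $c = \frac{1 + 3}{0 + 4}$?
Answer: $6030$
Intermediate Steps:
$c = 1$ ($c = \frac{4}{4} = 4 \cdot \frac{1}{4} = 1$)
$I{\left(C \right)} = \left(1 + C\right) \left(-4 + C + C^{2}\right)$ ($I{\left(C \right)} = \left(C + 1\right) \left(C C + \left(C - 4\right)\right) = \left(1 + C\right) \left(C^{2} + \left(C - 4\right)\right) = \left(1 + C\right) \left(C^{2} + \left(-4 + C\right)\right) = \left(1 + C\right) \left(-4 + C + C^{2}\right)$)
$- 98 I{\left(-5 \right)} - 242 = - 98 \left(-4 + \left(-5\right)^{3} - -15 + 2 \left(-5\right)^{2}\right) - 242 = - 98 \left(-4 - 125 + 15 + 2 \cdot 25\right) - 242 = - 98 \left(-4 - 125 + 15 + 50\right) - 242 = \left(-98\right) \left(-64\right) - 242 = 6272 - 242 = 6030$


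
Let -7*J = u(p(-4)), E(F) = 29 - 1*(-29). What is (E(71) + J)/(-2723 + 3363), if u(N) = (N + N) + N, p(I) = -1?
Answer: 409/4480 ≈ 0.091295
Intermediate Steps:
E(F) = 58 (E(F) = 29 + 29 = 58)
u(N) = 3*N (u(N) = 2*N + N = 3*N)
J = 3/7 (J = -3*(-1)/7 = -⅐*(-3) = 3/7 ≈ 0.42857)
(E(71) + J)/(-2723 + 3363) = (58 + 3/7)/(-2723 + 3363) = (409/7)/640 = (409/7)*(1/640) = 409/4480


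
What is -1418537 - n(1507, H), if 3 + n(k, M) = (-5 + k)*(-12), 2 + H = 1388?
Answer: -1400510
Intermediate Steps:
H = 1386 (H = -2 + 1388 = 1386)
n(k, M) = 57 - 12*k (n(k, M) = -3 + (-5 + k)*(-12) = -3 + (60 - 12*k) = 57 - 12*k)
-1418537 - n(1507, H) = -1418537 - (57 - 12*1507) = -1418537 - (57 - 18084) = -1418537 - 1*(-18027) = -1418537 + 18027 = -1400510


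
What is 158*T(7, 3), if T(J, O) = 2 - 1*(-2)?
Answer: 632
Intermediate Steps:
T(J, O) = 4 (T(J, O) = 2 + 2 = 4)
158*T(7, 3) = 158*4 = 632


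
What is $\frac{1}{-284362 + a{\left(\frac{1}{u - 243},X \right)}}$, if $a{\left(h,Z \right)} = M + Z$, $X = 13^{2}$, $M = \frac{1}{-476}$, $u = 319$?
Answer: $- \frac{476}{135275869} \approx -3.5187 \cdot 10^{-6}$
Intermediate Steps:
$M = - \frac{1}{476} \approx -0.0021008$
$X = 169$
$a{\left(h,Z \right)} = - \frac{1}{476} + Z$
$\frac{1}{-284362 + a{\left(\frac{1}{u - 243},X \right)}} = \frac{1}{-284362 + \left(- \frac{1}{476} + 169\right)} = \frac{1}{-284362 + \frac{80443}{476}} = \frac{1}{- \frac{135275869}{476}} = - \frac{476}{135275869}$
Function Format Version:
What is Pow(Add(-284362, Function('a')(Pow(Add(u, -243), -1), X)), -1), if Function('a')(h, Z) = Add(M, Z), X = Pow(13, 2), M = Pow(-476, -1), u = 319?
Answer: Rational(-476, 135275869) ≈ -3.5187e-6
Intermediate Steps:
M = Rational(-1, 476) ≈ -0.0021008
X = 169
Function('a')(h, Z) = Add(Rational(-1, 476), Z)
Pow(Add(-284362, Function('a')(Pow(Add(u, -243), -1), X)), -1) = Pow(Add(-284362, Add(Rational(-1, 476), 169)), -1) = Pow(Add(-284362, Rational(80443, 476)), -1) = Pow(Rational(-135275869, 476), -1) = Rational(-476, 135275869)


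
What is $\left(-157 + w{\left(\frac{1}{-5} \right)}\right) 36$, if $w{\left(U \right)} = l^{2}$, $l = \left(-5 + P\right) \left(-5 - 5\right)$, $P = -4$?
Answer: $285948$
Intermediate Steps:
$l = 90$ ($l = \left(-5 - 4\right) \left(-5 - 5\right) = \left(-9\right) \left(-10\right) = 90$)
$w{\left(U \right)} = 8100$ ($w{\left(U \right)} = 90^{2} = 8100$)
$\left(-157 + w{\left(\frac{1}{-5} \right)}\right) 36 = \left(-157 + 8100\right) 36 = 7943 \cdot 36 = 285948$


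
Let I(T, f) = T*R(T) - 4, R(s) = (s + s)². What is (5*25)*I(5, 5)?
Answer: 62000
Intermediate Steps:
R(s) = 4*s² (R(s) = (2*s)² = 4*s²)
I(T, f) = -4 + 4*T³ (I(T, f) = T*(4*T²) - 4 = 4*T³ - 4 = -4 + 4*T³)
(5*25)*I(5, 5) = (5*25)*(-4 + 4*5³) = 125*(-4 + 4*125) = 125*(-4 + 500) = 125*496 = 62000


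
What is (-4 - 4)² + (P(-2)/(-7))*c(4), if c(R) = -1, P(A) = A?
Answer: 446/7 ≈ 63.714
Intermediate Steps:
(-4 - 4)² + (P(-2)/(-7))*c(4) = (-4 - 4)² - 2/(-7)*(-1) = (-8)² - 2*(-⅐)*(-1) = 64 + (2/7)*(-1) = 64 - 2/7 = 446/7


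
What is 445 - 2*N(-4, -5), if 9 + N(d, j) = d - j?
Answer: 461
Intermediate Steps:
N(d, j) = -9 + d - j (N(d, j) = -9 + (d - j) = -9 + d - j)
445 - 2*N(-4, -5) = 445 - 2*(-9 - 4 - 1*(-5)) = 445 - 2*(-9 - 4 + 5) = 445 - 2*(-8) = 445 + 16 = 461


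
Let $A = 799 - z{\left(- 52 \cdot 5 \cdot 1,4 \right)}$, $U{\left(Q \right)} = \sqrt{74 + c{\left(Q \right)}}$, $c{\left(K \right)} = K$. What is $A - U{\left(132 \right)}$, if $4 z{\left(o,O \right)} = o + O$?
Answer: $863 - \sqrt{206} \approx 848.65$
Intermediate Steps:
$z{\left(o,O \right)} = \frac{O}{4} + \frac{o}{4}$ ($z{\left(o,O \right)} = \frac{o + O}{4} = \frac{O + o}{4} = \frac{O}{4} + \frac{o}{4}$)
$U{\left(Q \right)} = \sqrt{74 + Q}$
$A = 863$ ($A = 799 - \left(\frac{1}{4} \cdot 4 + \frac{\left(-52\right) 5 \cdot 1}{4}\right) = 799 - \left(1 + \frac{\left(-52\right) 5}{4}\right) = 799 - \left(1 + \frac{1}{4} \left(-260\right)\right) = 799 - \left(1 - 65\right) = 799 - -64 = 799 + 64 = 863$)
$A - U{\left(132 \right)} = 863 - \sqrt{74 + 132} = 863 - \sqrt{206}$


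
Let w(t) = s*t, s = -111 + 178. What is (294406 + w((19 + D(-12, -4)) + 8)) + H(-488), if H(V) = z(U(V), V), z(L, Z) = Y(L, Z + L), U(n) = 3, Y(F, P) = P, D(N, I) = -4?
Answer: 295462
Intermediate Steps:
z(L, Z) = L + Z (z(L, Z) = Z + L = L + Z)
s = 67
H(V) = 3 + V
w(t) = 67*t
(294406 + w((19 + D(-12, -4)) + 8)) + H(-488) = (294406 + 67*((19 - 4) + 8)) + (3 - 488) = (294406 + 67*(15 + 8)) - 485 = (294406 + 67*23) - 485 = (294406 + 1541) - 485 = 295947 - 485 = 295462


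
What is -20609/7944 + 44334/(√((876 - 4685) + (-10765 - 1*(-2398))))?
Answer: -20609/7944 - 22167*I*√761/1522 ≈ -2.5943 - 401.78*I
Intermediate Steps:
-20609/7944 + 44334/(√((876 - 4685) + (-10765 - 1*(-2398)))) = -20609*1/7944 + 44334/(√(-3809 + (-10765 + 2398))) = -20609/7944 + 44334/(√(-3809 - 8367)) = -20609/7944 + 44334/(√(-12176)) = -20609/7944 + 44334/((4*I*√761)) = -20609/7944 + 44334*(-I*√761/3044) = -20609/7944 - 22167*I*√761/1522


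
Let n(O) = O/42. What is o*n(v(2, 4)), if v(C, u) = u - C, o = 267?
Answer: 89/7 ≈ 12.714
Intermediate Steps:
n(O) = O/42 (n(O) = O*(1/42) = O/42)
o*n(v(2, 4)) = 267*((4 - 1*2)/42) = 267*((4 - 2)/42) = 267*((1/42)*2) = 267*(1/21) = 89/7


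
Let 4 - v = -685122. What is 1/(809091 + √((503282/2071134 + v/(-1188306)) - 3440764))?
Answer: 1418295583804491/1147536223681736921393 - 4*I*√660805586299851358229157/1147536223681736921393 ≈ 1.2359e-6 - 2.8335e-9*I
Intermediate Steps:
v = 685126 (v = 4 - 1*(-685122) = 4 + 685122 = 685126)
1/(809091 + √((503282/2071134 + v/(-1188306)) - 3440764)) = 1/(809091 + √((503282/2071134 + 685126/(-1188306)) - 3440764)) = 1/(809091 + √((503282*(1/2071134) + 685126*(-1/1188306)) - 3440764)) = 1/(809091 + √((19357/79659 - 342563/594153) - 3440764)) = 1/(809091 + √(-584711348/1752949401 - 3440764)) = 1/(809091 + √(-6031485777493712/1752949401)) = 1/(809091 + 4*I*√660805586299851358229157/1752949401)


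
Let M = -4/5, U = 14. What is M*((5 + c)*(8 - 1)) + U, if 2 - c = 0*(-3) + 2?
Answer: -14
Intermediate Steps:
c = 0 (c = 2 - (0*(-3) + 2) = 2 - (0 + 2) = 2 - 1*2 = 2 - 2 = 0)
M = -⅘ (M = -4*⅕ = -⅘ ≈ -0.80000)
M*((5 + c)*(8 - 1)) + U = -4*(5 + 0)*(8 - 1)/5 + 14 = -4*7 + 14 = -⅘*35 + 14 = -28 + 14 = -14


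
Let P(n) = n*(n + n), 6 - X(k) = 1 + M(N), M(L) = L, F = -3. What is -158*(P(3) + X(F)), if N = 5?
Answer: -2844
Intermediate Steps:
X(k) = 0 (X(k) = 6 - (1 + 5) = 6 - 1*6 = 6 - 6 = 0)
P(n) = 2*n² (P(n) = n*(2*n) = 2*n²)
-158*(P(3) + X(F)) = -158*(2*3² + 0) = -158*(2*9 + 0) = -158*(18 + 0) = -158*18 = -2844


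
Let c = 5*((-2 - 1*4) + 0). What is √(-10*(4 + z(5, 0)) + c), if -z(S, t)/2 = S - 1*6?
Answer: 3*I*√10 ≈ 9.4868*I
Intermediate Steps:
c = -30 (c = 5*((-2 - 4) + 0) = 5*(-6 + 0) = 5*(-6) = -30)
z(S, t) = 12 - 2*S (z(S, t) = -2*(S - 1*6) = -2*(S - 6) = -2*(-6 + S) = 12 - 2*S)
√(-10*(4 + z(5, 0)) + c) = √(-10*(4 + (12 - 2*5)) - 30) = √(-10*(4 + (12 - 10)) - 30) = √(-10*(4 + 2) - 30) = √(-10*6 - 30) = √(-60 - 30) = √(-90) = 3*I*√10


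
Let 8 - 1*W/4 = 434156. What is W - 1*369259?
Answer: -2105851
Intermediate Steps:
W = -1736592 (W = 32 - 4*434156 = 32 - 1736624 = -1736592)
W - 1*369259 = -1736592 - 1*369259 = -1736592 - 369259 = -2105851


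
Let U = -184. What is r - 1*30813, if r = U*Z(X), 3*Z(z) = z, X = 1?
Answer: -92623/3 ≈ -30874.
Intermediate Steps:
Z(z) = z/3
r = -184/3 ≈ -61.333
r - 1*30813 = -184/3 - 1*30813 = -184/3 - 30813 = -92623/3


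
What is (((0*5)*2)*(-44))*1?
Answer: 0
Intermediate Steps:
(((0*5)*2)*(-44))*1 = ((0*2)*(-44))*1 = (0*(-44))*1 = 0*1 = 0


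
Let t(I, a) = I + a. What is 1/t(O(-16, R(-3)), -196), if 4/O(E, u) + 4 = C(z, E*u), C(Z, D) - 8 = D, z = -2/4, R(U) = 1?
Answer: -3/589 ≈ -0.0050934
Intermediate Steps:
z = -½ (z = -2*¼ = -½ ≈ -0.50000)
C(Z, D) = 8 + D
O(E, u) = 4/(4 + E*u) (O(E, u) = 4/(-4 + (8 + E*u)) = 4/(4 + E*u))
1/t(O(-16, R(-3)), -196) = 1/(4/(4 - 16*1) - 196) = 1/(4/(4 - 16) - 196) = 1/(4/(-12) - 196) = 1/(4*(-1/12) - 196) = 1/(-⅓ - 196) = 1/(-589/3) = -3/589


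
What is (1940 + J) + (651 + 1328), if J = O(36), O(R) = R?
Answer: 3955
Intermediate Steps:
J = 36
(1940 + J) + (651 + 1328) = (1940 + 36) + (651 + 1328) = 1976 + 1979 = 3955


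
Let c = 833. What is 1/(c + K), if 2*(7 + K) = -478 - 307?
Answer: 2/867 ≈ 0.0023068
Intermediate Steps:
K = -799/2 (K = -7 + (-478 - 307)/2 = -7 + (½)*(-785) = -7 - 785/2 = -799/2 ≈ -399.50)
1/(c + K) = 1/(833 - 799/2) = 1/(867/2) = 2/867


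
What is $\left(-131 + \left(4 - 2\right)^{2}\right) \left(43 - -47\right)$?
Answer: $-11430$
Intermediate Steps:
$\left(-131 + \left(4 - 2\right)^{2}\right) \left(43 - -47\right) = \left(-131 + 2^{2}\right) \left(43 + 47\right) = \left(-131 + 4\right) 90 = \left(-127\right) 90 = -11430$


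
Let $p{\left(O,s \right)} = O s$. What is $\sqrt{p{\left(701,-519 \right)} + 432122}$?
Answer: $\sqrt{68303} \approx 261.35$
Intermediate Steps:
$\sqrt{p{\left(701,-519 \right)} + 432122} = \sqrt{701 \left(-519\right) + 432122} = \sqrt{-363819 + 432122} = \sqrt{68303}$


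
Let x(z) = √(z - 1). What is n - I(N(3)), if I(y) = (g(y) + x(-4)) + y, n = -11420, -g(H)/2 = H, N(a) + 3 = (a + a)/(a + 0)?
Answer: -11421 - I*√5 ≈ -11421.0 - 2.2361*I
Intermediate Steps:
x(z) = √(-1 + z)
N(a) = -1 (N(a) = -3 + (a + a)/(a + 0) = -3 + (2*a)/a = -3 + 2 = -1)
g(H) = -2*H
I(y) = -y + I*√5 (I(y) = (-2*y + √(-1 - 4)) + y = (-2*y + √(-5)) + y = (-2*y + I*√5) + y = -y + I*√5)
n - I(N(3)) = -11420 - (-1*(-1) + I*√5) = -11420 - (1 + I*√5) = -11420 + (-1 - I*√5) = -11421 - I*√5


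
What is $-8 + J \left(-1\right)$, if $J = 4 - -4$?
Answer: $-16$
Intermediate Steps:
$J = 8$ ($J = 4 + 4 = 8$)
$-8 + J \left(-1\right) = -8 + 8 \left(-1\right) = -8 - 8 = -16$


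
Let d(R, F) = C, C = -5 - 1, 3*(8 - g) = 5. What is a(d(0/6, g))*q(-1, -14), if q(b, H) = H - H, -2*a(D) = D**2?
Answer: 0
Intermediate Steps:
g = 19/3 (g = 8 - 1/3*5 = 8 - 5/3 = 19/3 ≈ 6.3333)
C = -6
d(R, F) = -6
a(D) = -D**2/2
q(b, H) = 0
a(d(0/6, g))*q(-1, -14) = -1/2*(-6)**2*0 = -1/2*36*0 = -18*0 = 0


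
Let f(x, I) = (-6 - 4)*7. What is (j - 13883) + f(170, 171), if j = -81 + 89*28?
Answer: -11542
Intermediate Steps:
j = 2411 (j = -81 + 2492 = 2411)
f(x, I) = -70 (f(x, I) = -10*7 = -70)
(j - 13883) + f(170, 171) = (2411 - 13883) - 70 = -11472 - 70 = -11542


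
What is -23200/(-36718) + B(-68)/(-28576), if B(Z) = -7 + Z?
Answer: 332858525/524626784 ≈ 0.63447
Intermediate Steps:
-23200/(-36718) + B(-68)/(-28576) = -23200/(-36718) + (-7 - 68)/(-28576) = -23200*(-1/36718) - 75*(-1/28576) = 11600/18359 + 75/28576 = 332858525/524626784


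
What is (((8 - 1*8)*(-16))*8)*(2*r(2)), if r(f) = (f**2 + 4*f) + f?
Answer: 0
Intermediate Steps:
r(f) = f**2 + 5*f
(((8 - 1*8)*(-16))*8)*(2*r(2)) = (((8 - 1*8)*(-16))*8)*(2*(2*(5 + 2))) = (((8 - 8)*(-16))*8)*(2*(2*7)) = ((0*(-16))*8)*(2*14) = (0*8)*28 = 0*28 = 0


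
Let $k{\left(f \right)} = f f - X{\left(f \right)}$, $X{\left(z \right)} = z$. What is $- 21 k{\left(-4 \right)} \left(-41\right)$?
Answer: $17220$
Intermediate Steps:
$k{\left(f \right)} = f^{2} - f$ ($k{\left(f \right)} = f f - f = f^{2} - f$)
$- 21 k{\left(-4 \right)} \left(-41\right) = - 21 \left(- 4 \left(-1 - 4\right)\right) \left(-41\right) = - 21 \left(\left(-4\right) \left(-5\right)\right) \left(-41\right) = \left(-21\right) 20 \left(-41\right) = \left(-420\right) \left(-41\right) = 17220$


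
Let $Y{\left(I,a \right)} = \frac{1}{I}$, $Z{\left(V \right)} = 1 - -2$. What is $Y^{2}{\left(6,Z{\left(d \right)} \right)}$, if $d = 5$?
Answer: $\frac{1}{36} \approx 0.027778$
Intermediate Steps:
$Z{\left(V \right)} = 3$ ($Z{\left(V \right)} = 1 + 2 = 3$)
$Y^{2}{\left(6,Z{\left(d \right)} \right)} = \left(\frac{1}{6}\right)^{2} = \frac{1}{36}$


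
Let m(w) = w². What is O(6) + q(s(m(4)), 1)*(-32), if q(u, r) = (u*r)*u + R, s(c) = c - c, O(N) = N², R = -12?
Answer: 420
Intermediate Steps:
s(c) = 0
q(u, r) = -12 + r*u² (q(u, r) = (u*r)*u - 12 = (r*u)*u - 12 = r*u² - 12 = -12 + r*u²)
O(6) + q(s(m(4)), 1)*(-32) = 6² + (-12 + 1*0²)*(-32) = 36 + (-12 + 1*0)*(-32) = 36 + (-12 + 0)*(-32) = 36 - 12*(-32) = 36 + 384 = 420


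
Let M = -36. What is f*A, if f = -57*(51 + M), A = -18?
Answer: 15390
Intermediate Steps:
f = -855 (f = -57*(51 - 36) = -57*15 = -855)
f*A = -855*(-18) = 15390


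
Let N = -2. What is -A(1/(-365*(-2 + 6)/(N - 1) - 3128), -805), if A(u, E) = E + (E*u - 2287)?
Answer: 3499799/1132 ≈ 3091.7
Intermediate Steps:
A(u, E) = -2287 + E + E*u (A(u, E) = E + (-2287 + E*u) = -2287 + E + E*u)
-A(1/(-365*(-2 + 6)/(N - 1) - 3128), -805) = -(-2287 - 805 - 805/(-365*(-2 + 6)/(-2 - 1) - 3128)) = -(-2287 - 805 - 805/(-1460/(-3) - 3128)) = -(-2287 - 805 - 805/(-1460*(-1)/3 - 3128)) = -(-2287 - 805 - 805/(-365*(-4/3) - 3128)) = -(-2287 - 805 - 805/(1460/3 - 3128)) = -(-2287 - 805 - 805/(-7924/3)) = -(-2287 - 805 - 805*(-3/7924)) = -(-2287 - 805 + 345/1132) = -1*(-3499799/1132) = 3499799/1132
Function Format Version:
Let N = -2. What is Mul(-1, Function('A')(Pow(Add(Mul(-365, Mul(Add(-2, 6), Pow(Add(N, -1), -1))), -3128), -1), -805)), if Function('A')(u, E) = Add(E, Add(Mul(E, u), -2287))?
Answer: Rational(3499799, 1132) ≈ 3091.7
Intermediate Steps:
Function('A')(u, E) = Add(-2287, E, Mul(E, u)) (Function('A')(u, E) = Add(E, Add(-2287, Mul(E, u))) = Add(-2287, E, Mul(E, u)))
Mul(-1, Function('A')(Pow(Add(Mul(-365, Mul(Add(-2, 6), Pow(Add(N, -1), -1))), -3128), -1), -805)) = Mul(-1, Add(-2287, -805, Mul(-805, Pow(Add(Mul(-365, Mul(Add(-2, 6), Pow(Add(-2, -1), -1))), -3128), -1)))) = Mul(-1, Add(-2287, -805, Mul(-805, Pow(Add(Mul(-365, Mul(4, Pow(-3, -1))), -3128), -1)))) = Mul(-1, Add(-2287, -805, Mul(-805, Pow(Add(Mul(-365, Mul(4, Rational(-1, 3))), -3128), -1)))) = Mul(-1, Add(-2287, -805, Mul(-805, Pow(Add(Mul(-365, Rational(-4, 3)), -3128), -1)))) = Mul(-1, Add(-2287, -805, Mul(-805, Pow(Add(Rational(1460, 3), -3128), -1)))) = Mul(-1, Add(-2287, -805, Mul(-805, Pow(Rational(-7924, 3), -1)))) = Mul(-1, Add(-2287, -805, Mul(-805, Rational(-3, 7924)))) = Mul(-1, Add(-2287, -805, Rational(345, 1132))) = Mul(-1, Rational(-3499799, 1132)) = Rational(3499799, 1132)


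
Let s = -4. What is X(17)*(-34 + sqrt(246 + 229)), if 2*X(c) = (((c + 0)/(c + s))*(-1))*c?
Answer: 4913/13 - 1445*sqrt(19)/26 ≈ 135.67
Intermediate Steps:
X(c) = -c**2/(2*(-4 + c)) (X(c) = ((((c + 0)/(c - 4))*(-1))*c)/2 = (((c/(-4 + c))*(-1))*c)/2 = ((-c/(-4 + c))*c)/2 = (-c**2/(-4 + c))/2 = -c**2/(2*(-4 + c)))
X(17)*(-34 + sqrt(246 + 229)) = (-1*17**2/(-8 + 2*17))*(-34 + sqrt(246 + 229)) = (-1*289/(-8 + 34))*(-34 + sqrt(475)) = (-1*289/26)*(-34 + 5*sqrt(19)) = (-1*289*1/26)*(-34 + 5*sqrt(19)) = -289*(-34 + 5*sqrt(19))/26 = 4913/13 - 1445*sqrt(19)/26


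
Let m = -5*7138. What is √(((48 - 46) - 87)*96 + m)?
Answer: 5*I*√1754 ≈ 209.4*I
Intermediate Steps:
m = -35690
√(((48 - 46) - 87)*96 + m) = √(((48 - 46) - 87)*96 - 35690) = √((2 - 87)*96 - 35690) = √(-85*96 - 35690) = √(-8160 - 35690) = √(-43850) = 5*I*√1754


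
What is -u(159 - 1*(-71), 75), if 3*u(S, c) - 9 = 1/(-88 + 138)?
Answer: -451/150 ≈ -3.0067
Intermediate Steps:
u(S, c) = 451/150 (u(S, c) = 3 + 1/(3*(-88 + 138)) = 3 + (1/3)/50 = 3 + (1/3)*(1/50) = 3 + 1/150 = 451/150)
-u(159 - 1*(-71), 75) = -1*451/150 = -451/150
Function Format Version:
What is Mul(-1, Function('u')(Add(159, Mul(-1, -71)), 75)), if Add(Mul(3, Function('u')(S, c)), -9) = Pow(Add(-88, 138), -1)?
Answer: Rational(-451, 150) ≈ -3.0067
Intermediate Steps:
Function('u')(S, c) = Rational(451, 150) (Function('u')(S, c) = Add(3, Mul(Rational(1, 3), Pow(Add(-88, 138), -1))) = Add(3, Mul(Rational(1, 3), Pow(50, -1))) = Add(3, Mul(Rational(1, 3), Rational(1, 50))) = Add(3, Rational(1, 150)) = Rational(451, 150))
Mul(-1, Function('u')(Add(159, Mul(-1, -71)), 75)) = Mul(-1, Rational(451, 150)) = Rational(-451, 150)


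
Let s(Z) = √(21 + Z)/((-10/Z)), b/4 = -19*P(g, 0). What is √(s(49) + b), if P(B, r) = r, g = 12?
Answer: 7*I*7^(¼)*10^(¾)/10 ≈ 6.4028*I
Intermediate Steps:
b = 0 (b = 4*(-19*0) = 4*0 = 0)
s(Z) = -Z*√(21 + Z)/10 (s(Z) = √(21 + Z)*(-Z/10) = -Z*√(21 + Z)/10)
√(s(49) + b) = √(-⅒*49*√(21 + 49) + 0) = √(-⅒*49*√70 + 0) = √(-49*√70/10 + 0) = √(-49*√70/10) = 7*I*7^(¼)*10^(¾)/10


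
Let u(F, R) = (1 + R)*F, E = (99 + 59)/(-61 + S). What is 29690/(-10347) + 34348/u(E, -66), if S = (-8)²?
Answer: -685556284/53131845 ≈ -12.903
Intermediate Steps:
S = 64
E = 158/3 (E = (99 + 59)/(-61 + 64) = 158/3 ≈ 52.667)
u(F, R) = F*(1 + R)
29690/(-10347) + 34348/u(E, -66) = 29690/(-10347) + 34348/((158*(1 - 66)/3)) = 29690*(-1/10347) + 34348/(((158/3)*(-65))) = -29690/10347 + 34348/(-10270/3) = -29690/10347 + 34348*(-3/10270) = -29690/10347 - 51522/5135 = -685556284/53131845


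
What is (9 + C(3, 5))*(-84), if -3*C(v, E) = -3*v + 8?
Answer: -784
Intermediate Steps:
C(v, E) = -8/3 + v (C(v, E) = -(-3*v + 8)/3 = -(8 - 3*v)/3 = -8/3 + v)
(9 + C(3, 5))*(-84) = (9 + (-8/3 + 3))*(-84) = (9 + 1/3)*(-84) = (28/3)*(-84) = -784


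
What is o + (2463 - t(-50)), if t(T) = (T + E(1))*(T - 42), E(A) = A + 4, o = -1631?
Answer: -3308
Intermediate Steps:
E(A) = 4 + A
t(T) = (-42 + T)*(5 + T) (t(T) = (T + (4 + 1))*(T - 42) = (T + 5)*(-42 + T) = (5 + T)*(-42 + T) = (-42 + T)*(5 + T))
o + (2463 - t(-50)) = -1631 + (2463 - (-210 + (-50)² - 37*(-50))) = -1631 + (2463 - (-210 + 2500 + 1850)) = -1631 + (2463 - 1*4140) = -1631 + (2463 - 4140) = -1631 - 1677 = -3308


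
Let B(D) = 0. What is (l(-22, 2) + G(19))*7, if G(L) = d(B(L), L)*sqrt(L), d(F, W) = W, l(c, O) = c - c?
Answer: 133*sqrt(19) ≈ 579.73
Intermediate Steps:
l(c, O) = 0
G(L) = L**(3/2) (G(L) = L*sqrt(L) = L**(3/2))
(l(-22, 2) + G(19))*7 = (0 + 19**(3/2))*7 = (0 + 19*sqrt(19))*7 = (19*sqrt(19))*7 = 133*sqrt(19)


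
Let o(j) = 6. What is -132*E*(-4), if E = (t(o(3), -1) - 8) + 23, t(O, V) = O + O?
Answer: 14256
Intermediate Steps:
t(O, V) = 2*O
E = 27 (E = (2*6 - 8) + 23 = (12 - 8) + 23 = 4 + 23 = 27)
-132*E*(-4) = -132*27*(-4) = -3564*(-4) = 14256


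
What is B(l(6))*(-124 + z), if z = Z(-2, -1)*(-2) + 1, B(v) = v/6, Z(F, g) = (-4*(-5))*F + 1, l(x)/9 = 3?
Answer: -405/2 ≈ -202.50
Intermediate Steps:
l(x) = 27 (l(x) = 9*3 = 27)
Z(F, g) = 1 + 20*F (Z(F, g) = 20*F + 1 = 1 + 20*F)
B(v) = v/6 (B(v) = v*(1/6) = v/6)
z = 79 (z = (1 + 20*(-2))*(-2) + 1 = (1 - 40)*(-2) + 1 = -39*(-2) + 1 = 78 + 1 = 79)
B(l(6))*(-124 + z) = ((1/6)*27)*(-124 + 79) = (9/2)*(-45) = -405/2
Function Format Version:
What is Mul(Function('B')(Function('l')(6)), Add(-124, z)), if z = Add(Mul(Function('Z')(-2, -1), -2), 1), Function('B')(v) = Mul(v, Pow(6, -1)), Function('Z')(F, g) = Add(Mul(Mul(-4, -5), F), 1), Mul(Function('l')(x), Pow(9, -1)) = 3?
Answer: Rational(-405, 2) ≈ -202.50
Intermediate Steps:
Function('l')(x) = 27 (Function('l')(x) = Mul(9, 3) = 27)
Function('Z')(F, g) = Add(1, Mul(20, F)) (Function('Z')(F, g) = Add(Mul(20, F), 1) = Add(1, Mul(20, F)))
Function('B')(v) = Mul(Rational(1, 6), v) (Function('B')(v) = Mul(v, Rational(1, 6)) = Mul(Rational(1, 6), v))
z = 79 (z = Add(Mul(Add(1, Mul(20, -2)), -2), 1) = Add(Mul(Add(1, -40), -2), 1) = Add(Mul(-39, -2), 1) = Add(78, 1) = 79)
Mul(Function('B')(Function('l')(6)), Add(-124, z)) = Mul(Mul(Rational(1, 6), 27), Add(-124, 79)) = Mul(Rational(9, 2), -45) = Rational(-405, 2)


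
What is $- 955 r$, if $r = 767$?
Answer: $-732485$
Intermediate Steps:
$- 955 r = \left(-955\right) 767 = -732485$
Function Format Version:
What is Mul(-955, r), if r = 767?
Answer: -732485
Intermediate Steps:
Mul(-955, r) = Mul(-955, 767) = -732485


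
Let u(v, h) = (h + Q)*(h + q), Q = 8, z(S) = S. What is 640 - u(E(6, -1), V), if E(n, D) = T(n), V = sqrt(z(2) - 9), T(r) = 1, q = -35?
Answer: 927 + 27*I*sqrt(7) ≈ 927.0 + 71.435*I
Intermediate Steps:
V = I*sqrt(7) (V = sqrt(2 - 9) = sqrt(-7) = I*sqrt(7) ≈ 2.6458*I)
E(n, D) = 1
u(v, h) = (-35 + h)*(8 + h) (u(v, h) = (h + 8)*(h - 35) = (8 + h)*(-35 + h) = (-35 + h)*(8 + h))
640 - u(E(6, -1), V) = 640 - (-280 + (I*sqrt(7))**2 - 27*I*sqrt(7)) = 640 - (-280 - 7 - 27*I*sqrt(7)) = 640 - (-287 - 27*I*sqrt(7)) = 640 + (287 + 27*I*sqrt(7)) = 927 + 27*I*sqrt(7)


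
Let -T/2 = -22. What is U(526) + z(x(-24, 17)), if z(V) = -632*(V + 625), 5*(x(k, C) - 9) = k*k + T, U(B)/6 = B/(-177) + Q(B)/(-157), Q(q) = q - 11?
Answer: -4437843202/9263 ≈ -4.7909e+5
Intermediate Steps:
T = 44 (T = -2*(-22) = 44)
Q(q) = -11 + q
U(B) = 66/157 - 668*B/9263 (U(B) = 6*(B/(-177) + (-11 + B)/(-157)) = 6*(B*(-1/177) + (-11 + B)*(-1/157)) = 6*(-B/177 + (11/157 - B/157)) = 6*(11/157 - 334*B/27789) = 66/157 - 668*B/9263)
x(k, C) = 89/5 + k**2/5 (x(k, C) = 9 + (k*k + 44)/5 = 9 + (k**2 + 44)/5 = 9 + (44 + k**2)/5 = 9 + (44/5 + k**2/5) = 89/5 + k**2/5)
z(V) = -395000 - 632*V (z(V) = -632*(625 + V) = -395000 - 632*V)
U(526) + z(x(-24, 17)) = (66/157 - 668/9263*526) + (-395000 - 632*(89/5 + (1/5)*(-24)**2)) = (66/157 - 351368/9263) + (-395000 - 632*(89/5 + (1/5)*576)) = -347474/9263 + (-395000 - 632*(89/5 + 576/5)) = -347474/9263 + (-395000 - 632*133) = -347474/9263 + (-395000 - 84056) = -347474/9263 - 479056 = -4437843202/9263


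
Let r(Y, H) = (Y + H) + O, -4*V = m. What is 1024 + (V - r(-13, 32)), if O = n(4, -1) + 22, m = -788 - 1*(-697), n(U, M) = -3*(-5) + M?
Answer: 3967/4 ≈ 991.75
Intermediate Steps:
n(U, M) = 15 + M
m = -91 (m = -788 + 697 = -91)
O = 36 (O = (15 - 1) + 22 = 14 + 22 = 36)
V = 91/4 (V = -1/4*(-91) = 91/4 ≈ 22.750)
r(Y, H) = 36 + H + Y (r(Y, H) = (Y + H) + 36 = (H + Y) + 36 = 36 + H + Y)
1024 + (V - r(-13, 32)) = 1024 + (91/4 - (36 + 32 - 13)) = 1024 + (91/4 - 1*55) = 1024 + (91/4 - 55) = 1024 - 129/4 = 3967/4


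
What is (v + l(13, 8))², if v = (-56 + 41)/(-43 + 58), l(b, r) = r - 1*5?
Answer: 4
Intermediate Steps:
l(b, r) = -5 + r (l(b, r) = r - 5 = -5 + r)
v = -1 (v = -15/15 = -15*1/15 = -1)
(v + l(13, 8))² = (-1 + (-5 + 8))² = (-1 + 3)² = 2² = 4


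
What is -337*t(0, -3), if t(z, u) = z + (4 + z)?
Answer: -1348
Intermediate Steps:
t(z, u) = 4 + 2*z
-337*t(0, -3) = -337*(4 + 2*0) = -337*(4 + 0) = -337*4 = -1348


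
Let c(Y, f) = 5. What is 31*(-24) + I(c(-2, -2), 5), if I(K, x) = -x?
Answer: -749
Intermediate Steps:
31*(-24) + I(c(-2, -2), 5) = 31*(-24) - 1*5 = -744 - 5 = -749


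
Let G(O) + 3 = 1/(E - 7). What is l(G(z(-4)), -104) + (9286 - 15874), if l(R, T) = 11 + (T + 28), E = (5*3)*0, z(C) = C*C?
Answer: -6653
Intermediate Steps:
z(C) = C**2
E = 0 (E = 15*0 = 0)
G(O) = -22/7 (G(O) = -3 + 1/(0 - 7) = -3 + 1/(-7) = -3 - 1/7 = -22/7)
l(R, T) = 39 + T (l(R, T) = 11 + (28 + T) = 39 + T)
l(G(z(-4)), -104) + (9286 - 15874) = (39 - 104) + (9286 - 15874) = -65 - 6588 = -6653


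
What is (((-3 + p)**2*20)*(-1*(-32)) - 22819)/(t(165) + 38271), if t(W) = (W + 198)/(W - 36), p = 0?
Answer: -733537/1645774 ≈ -0.44571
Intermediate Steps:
t(W) = (198 + W)/(-36 + W)
(((-3 + p)**2*20)*(-1*(-32)) - 22819)/(t(165) + 38271) = (((-3 + 0)**2*20)*(-1*(-32)) - 22819)/((198 + 165)/(-36 + 165) + 38271) = (((-3)**2*20)*32 - 22819)/(363/129 + 38271) = ((9*20)*32 - 22819)/((1/129)*363 + 38271) = (180*32 - 22819)/(121/43 + 38271) = (5760 - 22819)/(1645774/43) = -17059*43/1645774 = -733537/1645774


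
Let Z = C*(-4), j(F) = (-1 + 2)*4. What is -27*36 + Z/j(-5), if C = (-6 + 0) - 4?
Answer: -962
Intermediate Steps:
C = -10 (C = -6 - 4 = -10)
j(F) = 4 (j(F) = 1*4 = 4)
Z = 40 (Z = -10*(-4) = 40)
-27*36 + Z/j(-5) = -27*36 + 40/4 = -972 + 40*(¼) = -972 + 10 = -962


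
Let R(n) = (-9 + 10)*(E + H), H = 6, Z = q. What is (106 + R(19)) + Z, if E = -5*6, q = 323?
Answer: 405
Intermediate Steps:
Z = 323
E = -30
R(n) = -24 (R(n) = (-9 + 10)*(-30 + 6) = 1*(-24) = -24)
(106 + R(19)) + Z = (106 - 24) + 323 = 82 + 323 = 405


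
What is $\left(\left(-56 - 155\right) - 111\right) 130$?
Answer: $-41860$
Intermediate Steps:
$\left(\left(-56 - 155\right) - 111\right) 130 = \left(-211 - 111\right) 130 = \left(-322\right) 130 = -41860$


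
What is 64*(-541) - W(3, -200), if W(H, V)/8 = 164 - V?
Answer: -37536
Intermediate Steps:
W(H, V) = 1312 - 8*V (W(H, V) = 8*(164 - V) = 1312 - 8*V)
64*(-541) - W(3, -200) = 64*(-541) - (1312 - 8*(-200)) = -34624 - (1312 + 1600) = -34624 - 1*2912 = -34624 - 2912 = -37536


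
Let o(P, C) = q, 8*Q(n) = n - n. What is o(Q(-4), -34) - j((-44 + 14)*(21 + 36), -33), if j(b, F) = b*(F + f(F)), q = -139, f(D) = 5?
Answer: -48019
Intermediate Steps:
Q(n) = 0 (Q(n) = (n - n)/8 = (⅛)*0 = 0)
o(P, C) = -139
j(b, F) = b*(5 + F) (j(b, F) = b*(F + 5) = b*(5 + F))
o(Q(-4), -34) - j((-44 + 14)*(21 + 36), -33) = -139 - (-44 + 14)*(21 + 36)*(5 - 33) = -139 - (-30*57)*(-28) = -139 - (-1710)*(-28) = -139 - 1*47880 = -139 - 47880 = -48019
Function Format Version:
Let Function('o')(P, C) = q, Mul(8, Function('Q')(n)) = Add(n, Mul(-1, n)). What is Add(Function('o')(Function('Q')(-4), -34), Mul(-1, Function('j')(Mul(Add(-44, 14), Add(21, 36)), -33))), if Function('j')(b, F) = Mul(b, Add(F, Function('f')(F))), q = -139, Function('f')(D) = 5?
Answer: -48019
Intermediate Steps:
Function('Q')(n) = 0 (Function('Q')(n) = Mul(Rational(1, 8), Add(n, Mul(-1, n))) = Mul(Rational(1, 8), 0) = 0)
Function('o')(P, C) = -139
Function('j')(b, F) = Mul(b, Add(5, F)) (Function('j')(b, F) = Mul(b, Add(F, 5)) = Mul(b, Add(5, F)))
Add(Function('o')(Function('Q')(-4), -34), Mul(-1, Function('j')(Mul(Add(-44, 14), Add(21, 36)), -33))) = Add(-139, Mul(-1, Mul(Mul(Add(-44, 14), Add(21, 36)), Add(5, -33)))) = Add(-139, Mul(-1, Mul(Mul(-30, 57), -28))) = Add(-139, Mul(-1, Mul(-1710, -28))) = Add(-139, Mul(-1, 47880)) = Add(-139, -47880) = -48019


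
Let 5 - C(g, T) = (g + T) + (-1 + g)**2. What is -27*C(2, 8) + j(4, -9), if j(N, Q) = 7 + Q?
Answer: 160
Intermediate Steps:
C(g, T) = 5 - T - g - (-1 + g)**2 (C(g, T) = 5 - ((g + T) + (-1 + g)**2) = 5 - ((T + g) + (-1 + g)**2) = 5 - (T + g + (-1 + g)**2) = 5 + (-T - g - (-1 + g)**2) = 5 - T - g - (-1 + g)**2)
-27*C(2, 8) + j(4, -9) = -27*(4 + 2 - 1*8 - 1*2**2) + (7 - 9) = -27*(4 + 2 - 8 - 1*4) - 2 = -27*(4 + 2 - 8 - 4) - 2 = -27*(-6) - 2 = 162 - 2 = 160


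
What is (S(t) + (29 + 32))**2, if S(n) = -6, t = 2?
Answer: 3025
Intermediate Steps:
(S(t) + (29 + 32))**2 = (-6 + (29 + 32))**2 = (-6 + 61)**2 = 55**2 = 3025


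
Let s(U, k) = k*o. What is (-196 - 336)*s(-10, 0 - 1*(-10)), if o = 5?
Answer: -26600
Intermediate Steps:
s(U, k) = 5*k (s(U, k) = k*5 = 5*k)
(-196 - 336)*s(-10, 0 - 1*(-10)) = (-196 - 336)*(5*(0 - 1*(-10))) = -2660*(0 + 10) = -2660*10 = -532*50 = -26600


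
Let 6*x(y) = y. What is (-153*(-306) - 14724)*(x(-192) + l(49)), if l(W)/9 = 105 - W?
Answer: 15148368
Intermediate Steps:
x(y) = y/6
l(W) = 945 - 9*W (l(W) = 9*(105 - W) = 945 - 9*W)
(-153*(-306) - 14724)*(x(-192) + l(49)) = (-153*(-306) - 14724)*((⅙)*(-192) + (945 - 9*49)) = (46818 - 14724)*(-32 + (945 - 441)) = 32094*(-32 + 504) = 32094*472 = 15148368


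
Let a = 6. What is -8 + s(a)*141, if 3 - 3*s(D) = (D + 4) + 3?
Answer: -478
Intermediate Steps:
s(D) = -4/3 - D/3 (s(D) = 1 - ((D + 4) + 3)/3 = 1 - ((4 + D) + 3)/3 = 1 - (7 + D)/3 = 1 + (-7/3 - D/3) = -4/3 - D/3)
-8 + s(a)*141 = -8 + (-4/3 - 1/3*6)*141 = -8 + (-4/3 - 2)*141 = -8 - 10/3*141 = -8 - 470 = -478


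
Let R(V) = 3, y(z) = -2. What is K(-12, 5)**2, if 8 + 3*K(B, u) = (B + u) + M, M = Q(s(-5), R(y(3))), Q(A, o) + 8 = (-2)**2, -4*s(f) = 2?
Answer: 361/9 ≈ 40.111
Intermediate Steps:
s(f) = -1/2 (s(f) = -1/4*2 = -1/2)
Q(A, o) = -4 (Q(A, o) = -8 + (-2)**2 = -8 + 4 = -4)
M = -4
K(B, u) = -4 + B/3 + u/3 (K(B, u) = -8/3 + ((B + u) - 4)/3 = -8/3 + (-4 + B + u)/3 = -8/3 + (-4/3 + B/3 + u/3) = -4 + B/3 + u/3)
K(-12, 5)**2 = (-4 + (1/3)*(-12) + (1/3)*5)**2 = (-4 - 4 + 5/3)**2 = (-19/3)**2 = 361/9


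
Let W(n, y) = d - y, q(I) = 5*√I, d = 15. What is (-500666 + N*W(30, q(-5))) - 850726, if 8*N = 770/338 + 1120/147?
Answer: -12789398263/9464 - 175625*I*√5/28392 ≈ -1.3514e+6 - 13.832*I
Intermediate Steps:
N = 35125/28392 (N = (770/338 + 1120/147)/8 = (770*(1/338) + 1120*(1/147))/8 = (385/169 + 160/21)/8 = (⅛)*(35125/3549) = 35125/28392 ≈ 1.2371)
W(n, y) = 15 - y
(-500666 + N*W(30, q(-5))) - 850726 = (-500666 + 35125*(15 - 5*√(-5))/28392) - 850726 = (-500666 + 35125*(15 - 5*I*√5)/28392) - 850726 = (-500666 + (175625/9464 - 175625*I*√5/28392)) - 850726 = (-4738127399/9464 - 175625*I*√5/28392) - 850726 = -12789398263/9464 - 175625*I*√5/28392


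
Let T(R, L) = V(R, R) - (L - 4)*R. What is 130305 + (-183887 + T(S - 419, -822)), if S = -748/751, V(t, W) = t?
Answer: -301089941/751 ≈ -4.0092e+5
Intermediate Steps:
S = -748/751 (S = -748*1/751 = -748/751 ≈ -0.99601)
T(R, L) = R - R*(-4 + L) (T(R, L) = R - (L - 4)*R = R - (-4 + L)*R = R - R*(-4 + L))
130305 + (-183887 + T(S - 419, -822)) = 130305 + (-183887 + (-748/751 - 419)*(5 - 1*(-822))) = 130305 + (-183887 - 315417*(5 + 822)/751) = 130305 + (-183887 - 315417/751*827) = 130305 + (-183887 - 260849859/751) = 130305 - 398948996/751 = -301089941/751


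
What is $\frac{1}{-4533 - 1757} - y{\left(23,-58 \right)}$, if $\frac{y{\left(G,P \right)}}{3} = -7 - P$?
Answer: $- \frac{962371}{6290} \approx -153.0$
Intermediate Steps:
$y{\left(G,P \right)} = -21 - 3 P$ ($y{\left(G,P \right)} = 3 \left(-7 - P\right) = -21 - 3 P$)
$\frac{1}{-4533 - 1757} - y{\left(23,-58 \right)} = \frac{1}{-4533 - 1757} - \left(-21 - -174\right) = \frac{1}{-6290} - \left(-21 + 174\right) = - \frac{1}{6290} - 153 = - \frac{962371}{6290}$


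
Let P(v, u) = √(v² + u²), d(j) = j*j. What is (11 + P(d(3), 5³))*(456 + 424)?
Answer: 9680 + 880*√15706 ≈ 1.1996e+5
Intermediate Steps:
d(j) = j²
P(v, u) = √(u² + v²)
(11 + P(d(3), 5³))*(456 + 424) = (11 + √((5³)² + (3²)²))*(456 + 424) = (11 + √(125² + 9²))*880 = (11 + √(15625 + 81))*880 = (11 + √15706)*880 = 9680 + 880*√15706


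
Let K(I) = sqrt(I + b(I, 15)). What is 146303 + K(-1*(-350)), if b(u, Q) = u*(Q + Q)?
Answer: 146303 + 5*sqrt(434) ≈ 1.4641e+5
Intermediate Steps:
b(u, Q) = 2*Q*u (b(u, Q) = u*(2*Q) = 2*Q*u)
K(I) = sqrt(31)*sqrt(I) (K(I) = sqrt(I + 2*15*I) = sqrt(I + 30*I) = sqrt(31*I) = sqrt(31)*sqrt(I))
146303 + K(-1*(-350)) = 146303 + sqrt(31)*sqrt(-1*(-350)) = 146303 + sqrt(31)*sqrt(350) = 146303 + sqrt(31)*(5*sqrt(14)) = 146303 + 5*sqrt(434)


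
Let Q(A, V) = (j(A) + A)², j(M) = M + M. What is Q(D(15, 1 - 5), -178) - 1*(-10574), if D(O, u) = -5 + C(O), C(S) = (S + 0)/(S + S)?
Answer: 43025/4 ≈ 10756.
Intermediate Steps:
C(S) = ½ (C(S) = S/((2*S)) = S*(1/(2*S)) = ½)
j(M) = 2*M
D(O, u) = -9/2 (D(O, u) = -5 + ½ = -9/2)
Q(A, V) = 9*A² (Q(A, V) = (2*A + A)² = (3*A)² = 9*A²)
Q(D(15, 1 - 5), -178) - 1*(-10574) = 9*(-9/2)² - 1*(-10574) = 9*(81/4) + 10574 = 729/4 + 10574 = 43025/4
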